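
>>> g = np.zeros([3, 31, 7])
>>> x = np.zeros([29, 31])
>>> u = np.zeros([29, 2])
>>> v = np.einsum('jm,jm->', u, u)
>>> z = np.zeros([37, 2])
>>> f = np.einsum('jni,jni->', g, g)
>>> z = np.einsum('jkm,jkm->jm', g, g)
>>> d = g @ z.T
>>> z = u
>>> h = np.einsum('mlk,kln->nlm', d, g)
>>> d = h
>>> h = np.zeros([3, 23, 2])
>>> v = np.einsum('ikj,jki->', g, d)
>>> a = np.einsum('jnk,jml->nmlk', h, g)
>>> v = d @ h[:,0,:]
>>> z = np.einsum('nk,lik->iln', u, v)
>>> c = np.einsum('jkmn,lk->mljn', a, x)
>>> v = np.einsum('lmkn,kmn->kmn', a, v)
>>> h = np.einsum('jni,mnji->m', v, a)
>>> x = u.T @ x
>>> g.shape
(3, 31, 7)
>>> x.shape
(2, 31)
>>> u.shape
(29, 2)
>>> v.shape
(7, 31, 2)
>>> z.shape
(31, 7, 29)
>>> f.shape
()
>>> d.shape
(7, 31, 3)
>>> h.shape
(23,)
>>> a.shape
(23, 31, 7, 2)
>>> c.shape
(7, 29, 23, 2)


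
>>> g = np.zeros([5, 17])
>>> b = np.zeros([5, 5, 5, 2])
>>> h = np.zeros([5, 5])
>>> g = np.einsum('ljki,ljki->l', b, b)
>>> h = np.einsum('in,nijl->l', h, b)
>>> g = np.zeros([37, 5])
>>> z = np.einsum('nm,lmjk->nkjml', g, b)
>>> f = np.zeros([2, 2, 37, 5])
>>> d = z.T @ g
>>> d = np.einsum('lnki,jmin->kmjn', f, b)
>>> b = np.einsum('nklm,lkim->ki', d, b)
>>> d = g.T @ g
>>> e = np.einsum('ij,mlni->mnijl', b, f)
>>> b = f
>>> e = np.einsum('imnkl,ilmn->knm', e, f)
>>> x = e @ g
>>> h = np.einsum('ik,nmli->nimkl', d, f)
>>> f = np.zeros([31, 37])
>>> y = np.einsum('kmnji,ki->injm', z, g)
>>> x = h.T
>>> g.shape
(37, 5)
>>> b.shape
(2, 2, 37, 5)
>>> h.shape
(2, 5, 2, 5, 37)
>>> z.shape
(37, 2, 5, 5, 5)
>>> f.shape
(31, 37)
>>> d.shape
(5, 5)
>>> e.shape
(5, 5, 37)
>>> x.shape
(37, 5, 2, 5, 2)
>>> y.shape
(5, 5, 5, 2)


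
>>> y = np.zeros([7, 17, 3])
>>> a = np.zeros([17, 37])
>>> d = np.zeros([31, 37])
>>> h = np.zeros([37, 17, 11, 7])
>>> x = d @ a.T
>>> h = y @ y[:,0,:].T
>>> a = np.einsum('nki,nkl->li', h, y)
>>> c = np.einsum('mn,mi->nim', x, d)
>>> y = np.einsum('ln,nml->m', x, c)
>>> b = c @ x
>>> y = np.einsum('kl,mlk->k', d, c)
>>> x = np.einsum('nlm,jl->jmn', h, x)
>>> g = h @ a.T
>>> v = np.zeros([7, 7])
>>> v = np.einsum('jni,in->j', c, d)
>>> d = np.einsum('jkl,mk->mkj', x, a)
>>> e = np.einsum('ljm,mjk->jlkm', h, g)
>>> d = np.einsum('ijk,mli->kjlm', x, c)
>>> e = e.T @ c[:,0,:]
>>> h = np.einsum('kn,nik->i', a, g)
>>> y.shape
(31,)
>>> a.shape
(3, 7)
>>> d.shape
(7, 7, 37, 17)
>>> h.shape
(17,)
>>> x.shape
(31, 7, 7)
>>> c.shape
(17, 37, 31)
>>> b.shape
(17, 37, 17)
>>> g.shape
(7, 17, 3)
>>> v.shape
(17,)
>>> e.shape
(7, 3, 7, 31)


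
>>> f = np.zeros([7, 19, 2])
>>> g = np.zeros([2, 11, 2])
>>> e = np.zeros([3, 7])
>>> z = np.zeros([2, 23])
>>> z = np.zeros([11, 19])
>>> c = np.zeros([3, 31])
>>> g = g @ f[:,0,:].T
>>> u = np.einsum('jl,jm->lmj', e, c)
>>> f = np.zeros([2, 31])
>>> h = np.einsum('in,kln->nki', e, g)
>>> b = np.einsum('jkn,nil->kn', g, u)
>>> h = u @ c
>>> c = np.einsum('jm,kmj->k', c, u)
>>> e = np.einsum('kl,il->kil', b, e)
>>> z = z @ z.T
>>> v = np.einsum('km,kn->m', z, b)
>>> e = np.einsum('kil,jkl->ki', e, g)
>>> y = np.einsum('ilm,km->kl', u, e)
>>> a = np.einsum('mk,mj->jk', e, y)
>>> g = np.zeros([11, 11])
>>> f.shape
(2, 31)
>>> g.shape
(11, 11)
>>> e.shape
(11, 3)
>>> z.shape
(11, 11)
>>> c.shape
(7,)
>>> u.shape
(7, 31, 3)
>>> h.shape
(7, 31, 31)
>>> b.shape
(11, 7)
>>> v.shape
(11,)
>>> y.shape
(11, 31)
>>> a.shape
(31, 3)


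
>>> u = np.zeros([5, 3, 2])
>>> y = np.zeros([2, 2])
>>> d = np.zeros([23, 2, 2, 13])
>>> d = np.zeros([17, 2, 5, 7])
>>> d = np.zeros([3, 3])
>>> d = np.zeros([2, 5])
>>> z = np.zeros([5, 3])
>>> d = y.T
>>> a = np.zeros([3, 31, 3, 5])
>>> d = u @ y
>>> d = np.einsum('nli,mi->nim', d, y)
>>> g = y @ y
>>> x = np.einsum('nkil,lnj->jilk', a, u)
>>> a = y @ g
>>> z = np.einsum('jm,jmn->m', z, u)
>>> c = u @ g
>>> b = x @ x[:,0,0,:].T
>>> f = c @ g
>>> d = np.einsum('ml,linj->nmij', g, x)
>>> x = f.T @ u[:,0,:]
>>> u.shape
(5, 3, 2)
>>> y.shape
(2, 2)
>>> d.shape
(5, 2, 3, 31)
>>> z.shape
(3,)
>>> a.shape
(2, 2)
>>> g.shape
(2, 2)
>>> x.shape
(2, 3, 2)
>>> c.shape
(5, 3, 2)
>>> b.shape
(2, 3, 5, 2)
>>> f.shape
(5, 3, 2)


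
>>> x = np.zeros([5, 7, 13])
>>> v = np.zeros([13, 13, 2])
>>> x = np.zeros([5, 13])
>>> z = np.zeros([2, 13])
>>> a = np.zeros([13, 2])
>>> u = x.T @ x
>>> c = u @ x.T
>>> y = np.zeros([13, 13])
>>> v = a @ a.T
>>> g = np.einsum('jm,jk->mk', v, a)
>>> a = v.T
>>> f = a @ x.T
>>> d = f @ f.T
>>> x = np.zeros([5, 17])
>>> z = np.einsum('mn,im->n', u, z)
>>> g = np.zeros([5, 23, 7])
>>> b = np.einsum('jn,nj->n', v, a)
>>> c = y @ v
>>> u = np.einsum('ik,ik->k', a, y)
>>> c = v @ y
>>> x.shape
(5, 17)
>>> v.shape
(13, 13)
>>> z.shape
(13,)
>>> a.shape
(13, 13)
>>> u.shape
(13,)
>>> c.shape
(13, 13)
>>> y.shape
(13, 13)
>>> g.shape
(5, 23, 7)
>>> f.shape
(13, 5)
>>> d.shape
(13, 13)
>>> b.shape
(13,)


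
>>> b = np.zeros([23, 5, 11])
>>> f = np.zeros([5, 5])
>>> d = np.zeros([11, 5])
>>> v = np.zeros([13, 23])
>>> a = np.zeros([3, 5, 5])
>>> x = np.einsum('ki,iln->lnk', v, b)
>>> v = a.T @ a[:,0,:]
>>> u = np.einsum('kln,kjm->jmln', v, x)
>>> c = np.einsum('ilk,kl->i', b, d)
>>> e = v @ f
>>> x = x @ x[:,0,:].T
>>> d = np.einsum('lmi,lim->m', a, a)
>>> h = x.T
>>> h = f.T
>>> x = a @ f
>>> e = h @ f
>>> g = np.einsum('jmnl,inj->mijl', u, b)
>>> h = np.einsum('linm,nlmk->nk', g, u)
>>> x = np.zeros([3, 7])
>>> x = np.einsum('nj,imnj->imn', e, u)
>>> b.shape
(23, 5, 11)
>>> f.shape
(5, 5)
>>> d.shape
(5,)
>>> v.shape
(5, 5, 5)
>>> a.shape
(3, 5, 5)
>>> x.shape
(11, 13, 5)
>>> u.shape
(11, 13, 5, 5)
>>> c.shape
(23,)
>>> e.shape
(5, 5)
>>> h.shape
(11, 5)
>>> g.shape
(13, 23, 11, 5)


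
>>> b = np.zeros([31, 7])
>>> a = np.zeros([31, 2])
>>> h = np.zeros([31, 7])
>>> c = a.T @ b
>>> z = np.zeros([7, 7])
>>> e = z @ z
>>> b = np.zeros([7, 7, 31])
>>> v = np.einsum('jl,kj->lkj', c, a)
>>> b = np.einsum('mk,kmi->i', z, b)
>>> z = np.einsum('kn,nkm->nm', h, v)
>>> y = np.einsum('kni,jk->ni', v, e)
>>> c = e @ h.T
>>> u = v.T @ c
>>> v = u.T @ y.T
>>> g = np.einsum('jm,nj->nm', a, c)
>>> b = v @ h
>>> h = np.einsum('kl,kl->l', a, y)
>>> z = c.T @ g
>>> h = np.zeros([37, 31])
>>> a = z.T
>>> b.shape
(31, 31, 7)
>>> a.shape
(2, 31)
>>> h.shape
(37, 31)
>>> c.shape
(7, 31)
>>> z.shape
(31, 2)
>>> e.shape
(7, 7)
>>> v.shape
(31, 31, 31)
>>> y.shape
(31, 2)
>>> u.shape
(2, 31, 31)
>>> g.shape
(7, 2)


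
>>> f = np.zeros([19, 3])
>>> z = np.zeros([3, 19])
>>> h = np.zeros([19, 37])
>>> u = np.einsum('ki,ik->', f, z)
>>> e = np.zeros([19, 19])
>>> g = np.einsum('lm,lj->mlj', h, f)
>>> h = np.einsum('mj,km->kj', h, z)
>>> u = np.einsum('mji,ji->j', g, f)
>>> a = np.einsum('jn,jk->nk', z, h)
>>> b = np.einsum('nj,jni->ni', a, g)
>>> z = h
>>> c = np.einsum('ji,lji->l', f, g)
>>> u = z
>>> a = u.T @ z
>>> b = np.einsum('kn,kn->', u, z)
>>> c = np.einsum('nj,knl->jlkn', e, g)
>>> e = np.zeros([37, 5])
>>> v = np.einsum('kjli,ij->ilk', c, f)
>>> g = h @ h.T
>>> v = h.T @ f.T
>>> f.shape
(19, 3)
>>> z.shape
(3, 37)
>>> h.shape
(3, 37)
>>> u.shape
(3, 37)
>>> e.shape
(37, 5)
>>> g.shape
(3, 3)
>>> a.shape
(37, 37)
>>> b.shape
()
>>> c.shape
(19, 3, 37, 19)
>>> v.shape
(37, 19)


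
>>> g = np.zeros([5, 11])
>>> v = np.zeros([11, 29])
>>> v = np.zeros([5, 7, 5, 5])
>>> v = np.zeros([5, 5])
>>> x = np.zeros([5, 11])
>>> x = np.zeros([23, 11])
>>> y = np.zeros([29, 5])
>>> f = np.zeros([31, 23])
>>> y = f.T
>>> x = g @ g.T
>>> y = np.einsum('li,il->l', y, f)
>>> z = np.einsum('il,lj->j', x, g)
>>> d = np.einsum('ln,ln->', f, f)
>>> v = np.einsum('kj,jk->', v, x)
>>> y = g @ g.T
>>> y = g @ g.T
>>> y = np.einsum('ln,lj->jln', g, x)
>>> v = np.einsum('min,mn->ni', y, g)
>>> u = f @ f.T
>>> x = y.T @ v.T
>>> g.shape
(5, 11)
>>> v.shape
(11, 5)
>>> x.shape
(11, 5, 11)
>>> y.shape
(5, 5, 11)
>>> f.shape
(31, 23)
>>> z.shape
(11,)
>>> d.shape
()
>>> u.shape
(31, 31)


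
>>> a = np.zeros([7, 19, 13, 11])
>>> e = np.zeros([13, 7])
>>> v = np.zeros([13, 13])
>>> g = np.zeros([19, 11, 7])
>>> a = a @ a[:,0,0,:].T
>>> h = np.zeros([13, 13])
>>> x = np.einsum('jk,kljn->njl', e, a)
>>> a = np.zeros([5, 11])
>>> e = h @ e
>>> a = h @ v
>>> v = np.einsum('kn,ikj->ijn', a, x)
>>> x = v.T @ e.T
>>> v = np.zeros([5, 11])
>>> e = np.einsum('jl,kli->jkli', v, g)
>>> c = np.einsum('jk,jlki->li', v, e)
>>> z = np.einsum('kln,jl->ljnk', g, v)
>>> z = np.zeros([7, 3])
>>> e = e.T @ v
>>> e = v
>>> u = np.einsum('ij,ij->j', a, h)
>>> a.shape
(13, 13)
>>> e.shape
(5, 11)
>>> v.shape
(5, 11)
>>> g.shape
(19, 11, 7)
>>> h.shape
(13, 13)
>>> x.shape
(13, 19, 13)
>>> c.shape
(19, 7)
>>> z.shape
(7, 3)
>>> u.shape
(13,)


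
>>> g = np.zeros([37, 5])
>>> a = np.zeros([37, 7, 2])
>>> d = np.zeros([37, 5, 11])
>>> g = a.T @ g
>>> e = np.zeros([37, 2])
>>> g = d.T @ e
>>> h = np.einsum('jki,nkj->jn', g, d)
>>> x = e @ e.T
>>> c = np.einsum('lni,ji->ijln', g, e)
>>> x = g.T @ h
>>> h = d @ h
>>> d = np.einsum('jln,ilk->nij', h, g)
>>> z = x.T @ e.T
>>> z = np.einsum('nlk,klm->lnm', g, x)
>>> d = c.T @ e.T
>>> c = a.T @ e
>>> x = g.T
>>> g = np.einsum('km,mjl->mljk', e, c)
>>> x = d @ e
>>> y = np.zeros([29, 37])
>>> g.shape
(2, 2, 7, 37)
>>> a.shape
(37, 7, 2)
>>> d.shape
(5, 11, 37, 37)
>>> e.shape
(37, 2)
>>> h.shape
(37, 5, 37)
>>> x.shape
(5, 11, 37, 2)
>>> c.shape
(2, 7, 2)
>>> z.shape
(5, 11, 37)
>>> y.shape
(29, 37)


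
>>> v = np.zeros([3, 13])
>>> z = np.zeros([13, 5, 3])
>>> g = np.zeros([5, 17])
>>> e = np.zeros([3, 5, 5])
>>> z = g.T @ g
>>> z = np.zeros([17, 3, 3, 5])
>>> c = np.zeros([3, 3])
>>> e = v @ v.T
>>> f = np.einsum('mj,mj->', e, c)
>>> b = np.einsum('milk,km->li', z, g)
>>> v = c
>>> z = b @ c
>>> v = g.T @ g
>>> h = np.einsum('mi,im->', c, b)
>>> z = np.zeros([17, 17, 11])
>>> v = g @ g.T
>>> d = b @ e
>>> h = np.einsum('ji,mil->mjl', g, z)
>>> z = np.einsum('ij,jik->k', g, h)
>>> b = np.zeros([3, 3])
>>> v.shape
(5, 5)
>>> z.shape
(11,)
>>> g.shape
(5, 17)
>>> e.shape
(3, 3)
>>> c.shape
(3, 3)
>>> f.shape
()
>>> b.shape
(3, 3)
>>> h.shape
(17, 5, 11)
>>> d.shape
(3, 3)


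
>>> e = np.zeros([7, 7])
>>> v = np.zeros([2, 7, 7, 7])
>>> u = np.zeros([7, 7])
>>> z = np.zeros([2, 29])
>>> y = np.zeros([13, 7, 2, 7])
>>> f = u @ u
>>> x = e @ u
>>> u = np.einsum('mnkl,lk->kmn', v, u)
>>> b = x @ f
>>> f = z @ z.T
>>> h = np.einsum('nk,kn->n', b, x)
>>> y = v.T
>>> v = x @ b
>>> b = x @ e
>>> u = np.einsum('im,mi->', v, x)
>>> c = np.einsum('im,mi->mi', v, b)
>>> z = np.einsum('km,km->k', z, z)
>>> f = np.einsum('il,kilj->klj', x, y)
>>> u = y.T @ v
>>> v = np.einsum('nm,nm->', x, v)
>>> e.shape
(7, 7)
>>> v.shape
()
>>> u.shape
(2, 7, 7, 7)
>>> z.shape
(2,)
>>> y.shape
(7, 7, 7, 2)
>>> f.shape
(7, 7, 2)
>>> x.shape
(7, 7)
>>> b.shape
(7, 7)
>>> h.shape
(7,)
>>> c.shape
(7, 7)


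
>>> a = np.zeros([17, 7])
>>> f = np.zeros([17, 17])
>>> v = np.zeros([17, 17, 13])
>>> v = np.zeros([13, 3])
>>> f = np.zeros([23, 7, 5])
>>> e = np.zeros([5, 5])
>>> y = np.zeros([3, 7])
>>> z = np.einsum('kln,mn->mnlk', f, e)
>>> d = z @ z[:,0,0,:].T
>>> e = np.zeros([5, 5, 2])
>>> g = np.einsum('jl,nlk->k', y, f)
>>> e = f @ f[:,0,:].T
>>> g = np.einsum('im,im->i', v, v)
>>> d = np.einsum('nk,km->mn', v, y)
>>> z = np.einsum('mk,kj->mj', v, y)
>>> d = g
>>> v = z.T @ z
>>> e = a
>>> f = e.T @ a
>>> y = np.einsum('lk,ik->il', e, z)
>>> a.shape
(17, 7)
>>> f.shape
(7, 7)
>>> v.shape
(7, 7)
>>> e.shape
(17, 7)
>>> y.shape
(13, 17)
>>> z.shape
(13, 7)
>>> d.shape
(13,)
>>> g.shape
(13,)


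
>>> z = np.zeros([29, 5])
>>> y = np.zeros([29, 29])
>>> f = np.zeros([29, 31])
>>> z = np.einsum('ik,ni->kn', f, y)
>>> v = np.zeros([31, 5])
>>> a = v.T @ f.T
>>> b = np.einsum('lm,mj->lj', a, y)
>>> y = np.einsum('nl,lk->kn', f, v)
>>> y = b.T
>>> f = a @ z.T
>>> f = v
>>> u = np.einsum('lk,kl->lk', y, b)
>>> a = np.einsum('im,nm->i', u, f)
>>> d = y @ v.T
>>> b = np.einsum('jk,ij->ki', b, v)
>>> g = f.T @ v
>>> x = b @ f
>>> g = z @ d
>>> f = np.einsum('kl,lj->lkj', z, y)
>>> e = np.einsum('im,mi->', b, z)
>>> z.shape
(31, 29)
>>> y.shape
(29, 5)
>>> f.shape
(29, 31, 5)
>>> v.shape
(31, 5)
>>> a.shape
(29,)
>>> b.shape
(29, 31)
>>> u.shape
(29, 5)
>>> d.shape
(29, 31)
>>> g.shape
(31, 31)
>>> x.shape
(29, 5)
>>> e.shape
()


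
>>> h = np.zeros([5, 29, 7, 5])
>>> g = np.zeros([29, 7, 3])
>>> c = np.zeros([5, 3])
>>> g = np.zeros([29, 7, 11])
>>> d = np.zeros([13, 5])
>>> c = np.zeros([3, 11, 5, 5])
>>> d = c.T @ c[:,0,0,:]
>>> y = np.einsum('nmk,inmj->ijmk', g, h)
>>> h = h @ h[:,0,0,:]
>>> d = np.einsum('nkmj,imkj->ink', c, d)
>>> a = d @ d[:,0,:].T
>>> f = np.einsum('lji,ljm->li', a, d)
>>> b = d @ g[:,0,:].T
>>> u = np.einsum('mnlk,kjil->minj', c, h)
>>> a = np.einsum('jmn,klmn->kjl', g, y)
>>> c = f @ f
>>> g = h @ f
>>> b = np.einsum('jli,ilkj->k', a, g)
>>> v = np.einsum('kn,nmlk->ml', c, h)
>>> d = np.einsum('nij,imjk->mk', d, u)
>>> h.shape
(5, 29, 7, 5)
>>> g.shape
(5, 29, 7, 5)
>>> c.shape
(5, 5)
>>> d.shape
(7, 29)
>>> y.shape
(5, 5, 7, 11)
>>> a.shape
(5, 29, 5)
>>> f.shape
(5, 5)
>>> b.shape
(7,)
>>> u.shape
(3, 7, 11, 29)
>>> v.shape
(29, 7)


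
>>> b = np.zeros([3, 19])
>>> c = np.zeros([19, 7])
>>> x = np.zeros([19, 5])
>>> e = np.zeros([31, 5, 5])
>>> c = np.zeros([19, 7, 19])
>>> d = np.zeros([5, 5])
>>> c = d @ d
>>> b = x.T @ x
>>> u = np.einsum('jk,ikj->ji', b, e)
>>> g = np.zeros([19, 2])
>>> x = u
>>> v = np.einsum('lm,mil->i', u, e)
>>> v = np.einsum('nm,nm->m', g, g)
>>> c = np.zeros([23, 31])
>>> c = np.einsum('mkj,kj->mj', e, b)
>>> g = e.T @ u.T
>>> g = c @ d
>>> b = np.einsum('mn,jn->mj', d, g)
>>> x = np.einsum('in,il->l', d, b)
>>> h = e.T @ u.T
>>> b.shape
(5, 31)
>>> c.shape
(31, 5)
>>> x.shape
(31,)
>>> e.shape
(31, 5, 5)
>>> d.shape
(5, 5)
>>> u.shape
(5, 31)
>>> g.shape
(31, 5)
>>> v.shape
(2,)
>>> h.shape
(5, 5, 5)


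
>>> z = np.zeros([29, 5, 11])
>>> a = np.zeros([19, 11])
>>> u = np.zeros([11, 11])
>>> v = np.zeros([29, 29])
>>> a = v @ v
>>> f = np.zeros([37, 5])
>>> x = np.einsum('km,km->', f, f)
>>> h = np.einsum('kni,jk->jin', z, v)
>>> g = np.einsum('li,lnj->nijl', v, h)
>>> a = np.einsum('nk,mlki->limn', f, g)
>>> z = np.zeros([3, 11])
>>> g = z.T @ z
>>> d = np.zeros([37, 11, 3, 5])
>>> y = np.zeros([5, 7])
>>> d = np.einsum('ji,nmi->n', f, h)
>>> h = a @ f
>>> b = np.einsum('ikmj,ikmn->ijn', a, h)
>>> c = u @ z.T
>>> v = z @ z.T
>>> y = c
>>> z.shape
(3, 11)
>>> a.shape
(29, 29, 11, 37)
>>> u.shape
(11, 11)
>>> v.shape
(3, 3)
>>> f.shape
(37, 5)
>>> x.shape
()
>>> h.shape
(29, 29, 11, 5)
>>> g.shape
(11, 11)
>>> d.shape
(29,)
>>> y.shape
(11, 3)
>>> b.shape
(29, 37, 5)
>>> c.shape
(11, 3)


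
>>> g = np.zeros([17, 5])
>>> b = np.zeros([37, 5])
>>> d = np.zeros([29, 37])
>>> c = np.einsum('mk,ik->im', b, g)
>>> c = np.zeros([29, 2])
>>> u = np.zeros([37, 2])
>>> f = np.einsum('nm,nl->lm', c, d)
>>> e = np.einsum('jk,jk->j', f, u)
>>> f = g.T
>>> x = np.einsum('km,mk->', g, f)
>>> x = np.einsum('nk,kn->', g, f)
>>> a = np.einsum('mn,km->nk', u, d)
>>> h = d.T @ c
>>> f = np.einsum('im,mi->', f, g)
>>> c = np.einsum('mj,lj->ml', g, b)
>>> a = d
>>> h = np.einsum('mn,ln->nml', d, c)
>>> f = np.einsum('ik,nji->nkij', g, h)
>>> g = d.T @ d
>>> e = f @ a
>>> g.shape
(37, 37)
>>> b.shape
(37, 5)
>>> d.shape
(29, 37)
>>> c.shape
(17, 37)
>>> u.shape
(37, 2)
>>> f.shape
(37, 5, 17, 29)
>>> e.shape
(37, 5, 17, 37)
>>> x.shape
()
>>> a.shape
(29, 37)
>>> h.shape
(37, 29, 17)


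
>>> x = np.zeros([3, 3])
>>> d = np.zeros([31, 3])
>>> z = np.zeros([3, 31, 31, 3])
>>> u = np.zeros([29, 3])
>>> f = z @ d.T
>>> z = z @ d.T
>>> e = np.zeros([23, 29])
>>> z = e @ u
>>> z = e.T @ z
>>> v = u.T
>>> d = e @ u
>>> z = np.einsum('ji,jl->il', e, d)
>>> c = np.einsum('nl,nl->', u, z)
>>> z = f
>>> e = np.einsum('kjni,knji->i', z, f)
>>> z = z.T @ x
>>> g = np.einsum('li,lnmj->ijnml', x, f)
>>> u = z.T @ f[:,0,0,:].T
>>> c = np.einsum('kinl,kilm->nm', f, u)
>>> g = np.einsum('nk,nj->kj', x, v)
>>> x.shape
(3, 3)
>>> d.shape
(23, 3)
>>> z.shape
(31, 31, 31, 3)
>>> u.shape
(3, 31, 31, 3)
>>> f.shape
(3, 31, 31, 31)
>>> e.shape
(31,)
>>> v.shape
(3, 29)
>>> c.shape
(31, 3)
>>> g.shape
(3, 29)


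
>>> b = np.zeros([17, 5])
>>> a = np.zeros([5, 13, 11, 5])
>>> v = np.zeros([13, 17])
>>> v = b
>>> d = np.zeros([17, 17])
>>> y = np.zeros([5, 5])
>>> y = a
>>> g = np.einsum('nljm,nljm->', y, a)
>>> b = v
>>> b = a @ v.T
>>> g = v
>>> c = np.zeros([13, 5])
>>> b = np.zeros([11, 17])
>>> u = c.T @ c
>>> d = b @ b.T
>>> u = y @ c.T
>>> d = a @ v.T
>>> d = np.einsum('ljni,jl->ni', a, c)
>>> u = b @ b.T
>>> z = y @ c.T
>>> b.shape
(11, 17)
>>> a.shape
(5, 13, 11, 5)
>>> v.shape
(17, 5)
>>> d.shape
(11, 5)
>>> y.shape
(5, 13, 11, 5)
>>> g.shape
(17, 5)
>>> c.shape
(13, 5)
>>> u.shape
(11, 11)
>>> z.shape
(5, 13, 11, 13)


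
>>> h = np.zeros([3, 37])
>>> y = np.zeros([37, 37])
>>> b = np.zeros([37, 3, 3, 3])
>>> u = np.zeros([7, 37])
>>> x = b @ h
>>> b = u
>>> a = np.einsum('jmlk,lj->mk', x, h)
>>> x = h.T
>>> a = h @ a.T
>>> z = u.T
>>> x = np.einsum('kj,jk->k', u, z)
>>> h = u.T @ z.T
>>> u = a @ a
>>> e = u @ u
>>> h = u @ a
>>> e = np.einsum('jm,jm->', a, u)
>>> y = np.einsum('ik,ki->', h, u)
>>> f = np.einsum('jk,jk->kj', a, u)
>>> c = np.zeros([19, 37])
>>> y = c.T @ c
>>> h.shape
(3, 3)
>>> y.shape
(37, 37)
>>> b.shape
(7, 37)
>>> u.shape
(3, 3)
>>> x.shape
(7,)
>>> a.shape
(3, 3)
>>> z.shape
(37, 7)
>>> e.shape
()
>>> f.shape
(3, 3)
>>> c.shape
(19, 37)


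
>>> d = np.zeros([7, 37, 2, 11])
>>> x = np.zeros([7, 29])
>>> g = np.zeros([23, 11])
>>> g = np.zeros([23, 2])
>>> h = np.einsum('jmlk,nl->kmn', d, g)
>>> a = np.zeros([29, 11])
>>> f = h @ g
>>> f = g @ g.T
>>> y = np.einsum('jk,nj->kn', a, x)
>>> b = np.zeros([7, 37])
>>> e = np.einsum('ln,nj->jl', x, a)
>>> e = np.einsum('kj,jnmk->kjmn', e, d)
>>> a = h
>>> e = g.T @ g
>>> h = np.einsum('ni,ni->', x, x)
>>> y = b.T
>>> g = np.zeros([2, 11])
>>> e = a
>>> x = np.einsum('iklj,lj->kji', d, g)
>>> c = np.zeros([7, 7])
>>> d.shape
(7, 37, 2, 11)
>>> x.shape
(37, 11, 7)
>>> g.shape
(2, 11)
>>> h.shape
()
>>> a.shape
(11, 37, 23)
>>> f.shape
(23, 23)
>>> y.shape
(37, 7)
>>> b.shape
(7, 37)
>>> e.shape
(11, 37, 23)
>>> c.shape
(7, 7)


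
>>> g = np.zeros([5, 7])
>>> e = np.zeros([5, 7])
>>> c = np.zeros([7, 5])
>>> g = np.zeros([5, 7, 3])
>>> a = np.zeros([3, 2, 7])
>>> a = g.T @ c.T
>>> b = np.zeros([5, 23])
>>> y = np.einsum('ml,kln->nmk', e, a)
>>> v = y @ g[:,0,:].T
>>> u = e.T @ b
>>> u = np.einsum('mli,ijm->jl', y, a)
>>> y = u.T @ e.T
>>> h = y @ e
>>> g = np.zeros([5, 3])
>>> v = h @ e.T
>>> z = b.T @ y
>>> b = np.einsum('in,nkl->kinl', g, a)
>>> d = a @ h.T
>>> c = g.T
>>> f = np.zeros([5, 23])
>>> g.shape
(5, 3)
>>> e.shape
(5, 7)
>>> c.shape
(3, 5)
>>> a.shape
(3, 7, 7)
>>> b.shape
(7, 5, 3, 7)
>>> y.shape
(5, 5)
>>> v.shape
(5, 5)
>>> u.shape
(7, 5)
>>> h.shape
(5, 7)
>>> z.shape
(23, 5)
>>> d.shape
(3, 7, 5)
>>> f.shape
(5, 23)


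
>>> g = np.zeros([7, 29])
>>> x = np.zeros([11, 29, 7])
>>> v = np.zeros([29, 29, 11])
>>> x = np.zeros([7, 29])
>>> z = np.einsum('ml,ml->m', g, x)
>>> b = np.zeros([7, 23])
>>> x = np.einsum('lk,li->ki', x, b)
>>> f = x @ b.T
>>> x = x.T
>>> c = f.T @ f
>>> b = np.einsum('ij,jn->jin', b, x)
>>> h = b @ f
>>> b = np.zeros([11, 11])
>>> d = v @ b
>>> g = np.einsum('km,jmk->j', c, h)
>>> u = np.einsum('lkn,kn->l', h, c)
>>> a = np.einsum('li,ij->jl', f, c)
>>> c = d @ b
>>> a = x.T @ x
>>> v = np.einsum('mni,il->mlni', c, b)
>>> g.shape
(23,)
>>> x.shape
(23, 29)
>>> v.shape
(29, 11, 29, 11)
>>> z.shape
(7,)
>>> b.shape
(11, 11)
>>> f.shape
(29, 7)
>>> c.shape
(29, 29, 11)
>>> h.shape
(23, 7, 7)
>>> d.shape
(29, 29, 11)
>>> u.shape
(23,)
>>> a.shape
(29, 29)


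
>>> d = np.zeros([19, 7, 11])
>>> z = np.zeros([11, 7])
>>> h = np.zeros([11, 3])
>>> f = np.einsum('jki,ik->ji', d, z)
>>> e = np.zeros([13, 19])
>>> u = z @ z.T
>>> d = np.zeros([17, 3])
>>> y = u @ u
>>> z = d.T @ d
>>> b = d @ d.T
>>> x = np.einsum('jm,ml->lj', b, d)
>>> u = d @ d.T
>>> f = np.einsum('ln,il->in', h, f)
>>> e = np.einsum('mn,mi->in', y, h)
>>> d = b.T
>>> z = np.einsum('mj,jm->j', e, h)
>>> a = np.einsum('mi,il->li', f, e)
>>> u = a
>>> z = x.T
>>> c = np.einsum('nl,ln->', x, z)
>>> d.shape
(17, 17)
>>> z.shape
(17, 3)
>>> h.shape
(11, 3)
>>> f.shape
(19, 3)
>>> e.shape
(3, 11)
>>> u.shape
(11, 3)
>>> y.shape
(11, 11)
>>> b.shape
(17, 17)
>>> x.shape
(3, 17)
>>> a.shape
(11, 3)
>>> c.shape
()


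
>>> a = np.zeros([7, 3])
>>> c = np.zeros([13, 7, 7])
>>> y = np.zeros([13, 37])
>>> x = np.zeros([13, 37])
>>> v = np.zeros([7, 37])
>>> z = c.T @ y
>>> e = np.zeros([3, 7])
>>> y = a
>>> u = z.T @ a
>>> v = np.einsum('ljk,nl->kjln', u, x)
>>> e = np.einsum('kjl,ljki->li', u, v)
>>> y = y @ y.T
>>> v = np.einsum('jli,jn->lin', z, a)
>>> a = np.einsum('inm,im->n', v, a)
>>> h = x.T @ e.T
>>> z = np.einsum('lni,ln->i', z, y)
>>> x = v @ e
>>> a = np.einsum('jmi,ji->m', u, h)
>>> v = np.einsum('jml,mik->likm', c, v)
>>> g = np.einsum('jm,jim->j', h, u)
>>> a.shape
(7,)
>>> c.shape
(13, 7, 7)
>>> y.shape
(7, 7)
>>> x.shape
(7, 37, 13)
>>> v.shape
(7, 37, 3, 7)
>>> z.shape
(37,)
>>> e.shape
(3, 13)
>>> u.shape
(37, 7, 3)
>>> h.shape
(37, 3)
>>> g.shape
(37,)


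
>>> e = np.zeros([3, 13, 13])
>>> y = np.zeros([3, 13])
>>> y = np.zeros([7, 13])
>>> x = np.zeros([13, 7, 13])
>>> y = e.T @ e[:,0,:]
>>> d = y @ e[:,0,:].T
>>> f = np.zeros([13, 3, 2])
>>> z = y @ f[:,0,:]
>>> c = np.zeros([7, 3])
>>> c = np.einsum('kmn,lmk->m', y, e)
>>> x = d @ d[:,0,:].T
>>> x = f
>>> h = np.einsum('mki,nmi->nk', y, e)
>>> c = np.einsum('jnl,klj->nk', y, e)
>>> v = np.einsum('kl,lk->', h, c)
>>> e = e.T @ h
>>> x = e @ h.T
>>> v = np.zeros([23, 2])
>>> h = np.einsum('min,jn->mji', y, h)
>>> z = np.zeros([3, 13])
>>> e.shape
(13, 13, 13)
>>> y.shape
(13, 13, 13)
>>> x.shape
(13, 13, 3)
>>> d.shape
(13, 13, 3)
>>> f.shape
(13, 3, 2)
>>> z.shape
(3, 13)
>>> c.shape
(13, 3)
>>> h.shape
(13, 3, 13)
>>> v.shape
(23, 2)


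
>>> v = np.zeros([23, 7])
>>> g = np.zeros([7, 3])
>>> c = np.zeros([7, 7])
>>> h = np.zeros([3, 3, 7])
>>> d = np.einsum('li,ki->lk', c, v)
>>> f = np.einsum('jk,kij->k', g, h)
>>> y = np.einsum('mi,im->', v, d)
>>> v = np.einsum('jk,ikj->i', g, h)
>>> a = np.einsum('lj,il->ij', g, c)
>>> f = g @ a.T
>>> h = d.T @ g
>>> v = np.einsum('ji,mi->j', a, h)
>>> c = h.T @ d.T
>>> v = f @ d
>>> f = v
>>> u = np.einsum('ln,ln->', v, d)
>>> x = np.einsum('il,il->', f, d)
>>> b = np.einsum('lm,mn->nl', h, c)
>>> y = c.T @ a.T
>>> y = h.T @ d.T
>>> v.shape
(7, 23)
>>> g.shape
(7, 3)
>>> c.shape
(3, 7)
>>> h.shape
(23, 3)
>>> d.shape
(7, 23)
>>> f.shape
(7, 23)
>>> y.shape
(3, 7)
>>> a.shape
(7, 3)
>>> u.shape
()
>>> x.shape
()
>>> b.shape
(7, 23)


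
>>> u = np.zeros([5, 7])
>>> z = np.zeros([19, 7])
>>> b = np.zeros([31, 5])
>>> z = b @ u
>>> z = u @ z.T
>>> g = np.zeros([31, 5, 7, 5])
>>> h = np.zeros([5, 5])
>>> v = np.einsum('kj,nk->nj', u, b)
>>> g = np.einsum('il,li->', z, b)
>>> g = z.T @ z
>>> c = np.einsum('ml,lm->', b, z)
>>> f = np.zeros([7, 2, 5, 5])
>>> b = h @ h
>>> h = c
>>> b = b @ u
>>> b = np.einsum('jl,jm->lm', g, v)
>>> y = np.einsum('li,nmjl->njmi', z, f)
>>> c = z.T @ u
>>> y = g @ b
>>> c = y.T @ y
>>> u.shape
(5, 7)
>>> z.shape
(5, 31)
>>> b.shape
(31, 7)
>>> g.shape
(31, 31)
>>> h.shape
()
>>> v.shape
(31, 7)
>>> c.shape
(7, 7)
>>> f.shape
(7, 2, 5, 5)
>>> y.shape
(31, 7)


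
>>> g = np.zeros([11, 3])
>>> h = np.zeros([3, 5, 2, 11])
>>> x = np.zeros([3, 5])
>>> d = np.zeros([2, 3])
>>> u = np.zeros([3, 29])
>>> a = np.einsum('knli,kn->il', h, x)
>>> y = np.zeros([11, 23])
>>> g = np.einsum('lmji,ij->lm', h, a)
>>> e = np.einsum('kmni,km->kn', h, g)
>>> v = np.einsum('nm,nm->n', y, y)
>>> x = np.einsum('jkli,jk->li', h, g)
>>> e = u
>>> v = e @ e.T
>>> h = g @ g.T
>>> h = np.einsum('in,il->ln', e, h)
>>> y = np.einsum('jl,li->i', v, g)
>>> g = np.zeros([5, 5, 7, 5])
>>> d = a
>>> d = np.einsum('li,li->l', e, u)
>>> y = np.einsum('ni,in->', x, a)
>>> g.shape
(5, 5, 7, 5)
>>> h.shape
(3, 29)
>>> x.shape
(2, 11)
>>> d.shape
(3,)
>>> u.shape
(3, 29)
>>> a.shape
(11, 2)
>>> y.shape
()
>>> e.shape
(3, 29)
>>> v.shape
(3, 3)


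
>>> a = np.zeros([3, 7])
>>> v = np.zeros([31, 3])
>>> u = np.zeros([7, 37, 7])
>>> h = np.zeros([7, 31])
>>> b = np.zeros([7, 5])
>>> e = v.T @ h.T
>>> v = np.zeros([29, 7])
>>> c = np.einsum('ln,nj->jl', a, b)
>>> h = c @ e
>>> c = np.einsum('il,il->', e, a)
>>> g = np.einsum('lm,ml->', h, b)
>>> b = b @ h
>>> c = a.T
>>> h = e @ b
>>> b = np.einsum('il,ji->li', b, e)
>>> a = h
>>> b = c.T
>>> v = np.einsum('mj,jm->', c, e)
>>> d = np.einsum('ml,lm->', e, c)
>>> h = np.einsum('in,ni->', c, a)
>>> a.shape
(3, 7)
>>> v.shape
()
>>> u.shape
(7, 37, 7)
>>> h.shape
()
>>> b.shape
(3, 7)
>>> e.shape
(3, 7)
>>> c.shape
(7, 3)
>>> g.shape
()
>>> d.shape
()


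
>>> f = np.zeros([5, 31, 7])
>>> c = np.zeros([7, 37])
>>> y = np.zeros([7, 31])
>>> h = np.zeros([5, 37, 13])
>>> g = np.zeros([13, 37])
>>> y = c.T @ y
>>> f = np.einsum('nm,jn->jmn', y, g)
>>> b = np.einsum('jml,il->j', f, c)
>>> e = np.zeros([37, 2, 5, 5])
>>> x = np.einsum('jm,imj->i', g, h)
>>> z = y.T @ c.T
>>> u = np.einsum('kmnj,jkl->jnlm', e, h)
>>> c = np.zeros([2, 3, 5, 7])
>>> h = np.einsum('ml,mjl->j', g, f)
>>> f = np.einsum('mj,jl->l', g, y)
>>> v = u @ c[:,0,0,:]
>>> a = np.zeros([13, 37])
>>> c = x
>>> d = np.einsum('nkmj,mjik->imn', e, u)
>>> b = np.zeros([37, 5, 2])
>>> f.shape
(31,)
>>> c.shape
(5,)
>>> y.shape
(37, 31)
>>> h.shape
(31,)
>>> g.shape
(13, 37)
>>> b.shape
(37, 5, 2)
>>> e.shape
(37, 2, 5, 5)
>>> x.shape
(5,)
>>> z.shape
(31, 7)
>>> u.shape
(5, 5, 13, 2)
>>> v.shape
(5, 5, 13, 7)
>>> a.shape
(13, 37)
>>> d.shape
(13, 5, 37)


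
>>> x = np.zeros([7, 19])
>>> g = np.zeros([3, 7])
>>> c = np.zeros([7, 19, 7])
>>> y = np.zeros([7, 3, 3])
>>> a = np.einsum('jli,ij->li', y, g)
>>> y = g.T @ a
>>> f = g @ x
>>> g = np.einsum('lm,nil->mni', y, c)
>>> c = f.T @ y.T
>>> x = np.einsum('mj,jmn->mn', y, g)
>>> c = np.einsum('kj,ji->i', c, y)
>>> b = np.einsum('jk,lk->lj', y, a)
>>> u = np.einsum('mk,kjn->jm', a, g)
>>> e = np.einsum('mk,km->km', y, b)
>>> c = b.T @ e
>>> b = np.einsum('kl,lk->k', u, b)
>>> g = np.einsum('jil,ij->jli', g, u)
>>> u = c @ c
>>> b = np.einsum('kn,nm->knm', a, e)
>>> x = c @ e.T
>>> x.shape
(7, 3)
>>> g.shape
(3, 19, 7)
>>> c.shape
(7, 7)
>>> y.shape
(7, 3)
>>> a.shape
(3, 3)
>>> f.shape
(3, 19)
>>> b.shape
(3, 3, 7)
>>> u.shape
(7, 7)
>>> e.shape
(3, 7)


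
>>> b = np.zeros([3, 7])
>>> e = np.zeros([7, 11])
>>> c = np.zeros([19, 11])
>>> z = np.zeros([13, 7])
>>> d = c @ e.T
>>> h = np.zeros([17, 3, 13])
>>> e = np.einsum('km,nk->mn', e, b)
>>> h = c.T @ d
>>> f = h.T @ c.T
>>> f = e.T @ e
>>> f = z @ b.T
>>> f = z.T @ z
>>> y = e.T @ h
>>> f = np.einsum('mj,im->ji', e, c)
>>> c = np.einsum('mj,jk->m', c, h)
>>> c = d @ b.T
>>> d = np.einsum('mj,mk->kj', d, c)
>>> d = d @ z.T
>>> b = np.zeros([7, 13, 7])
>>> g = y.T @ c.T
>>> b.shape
(7, 13, 7)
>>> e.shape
(11, 3)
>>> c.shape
(19, 3)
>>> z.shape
(13, 7)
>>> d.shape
(3, 13)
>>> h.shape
(11, 7)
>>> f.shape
(3, 19)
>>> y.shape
(3, 7)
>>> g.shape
(7, 19)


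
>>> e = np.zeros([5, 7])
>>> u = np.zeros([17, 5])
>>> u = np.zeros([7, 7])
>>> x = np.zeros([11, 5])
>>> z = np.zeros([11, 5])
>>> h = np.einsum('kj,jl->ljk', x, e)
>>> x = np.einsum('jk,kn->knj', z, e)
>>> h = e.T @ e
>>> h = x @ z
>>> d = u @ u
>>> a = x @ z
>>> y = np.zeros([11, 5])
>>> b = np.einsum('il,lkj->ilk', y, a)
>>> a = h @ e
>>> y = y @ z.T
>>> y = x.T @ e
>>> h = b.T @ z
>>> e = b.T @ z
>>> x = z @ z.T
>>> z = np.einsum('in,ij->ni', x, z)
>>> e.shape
(7, 5, 5)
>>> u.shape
(7, 7)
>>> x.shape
(11, 11)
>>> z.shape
(11, 11)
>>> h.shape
(7, 5, 5)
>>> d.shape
(7, 7)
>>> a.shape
(5, 7, 7)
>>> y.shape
(11, 7, 7)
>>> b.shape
(11, 5, 7)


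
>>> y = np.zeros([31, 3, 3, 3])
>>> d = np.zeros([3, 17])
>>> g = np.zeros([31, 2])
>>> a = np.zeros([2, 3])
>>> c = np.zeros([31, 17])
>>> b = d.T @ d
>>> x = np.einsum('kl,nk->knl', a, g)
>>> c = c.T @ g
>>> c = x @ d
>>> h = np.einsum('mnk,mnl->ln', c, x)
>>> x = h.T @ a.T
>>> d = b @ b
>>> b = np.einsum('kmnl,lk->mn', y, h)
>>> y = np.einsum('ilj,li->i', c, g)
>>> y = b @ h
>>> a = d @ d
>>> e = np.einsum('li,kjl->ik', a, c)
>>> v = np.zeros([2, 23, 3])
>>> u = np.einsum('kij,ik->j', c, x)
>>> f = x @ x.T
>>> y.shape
(3, 31)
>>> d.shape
(17, 17)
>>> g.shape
(31, 2)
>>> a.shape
(17, 17)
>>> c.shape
(2, 31, 17)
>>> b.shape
(3, 3)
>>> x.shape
(31, 2)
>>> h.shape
(3, 31)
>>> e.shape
(17, 2)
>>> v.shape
(2, 23, 3)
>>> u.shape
(17,)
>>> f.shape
(31, 31)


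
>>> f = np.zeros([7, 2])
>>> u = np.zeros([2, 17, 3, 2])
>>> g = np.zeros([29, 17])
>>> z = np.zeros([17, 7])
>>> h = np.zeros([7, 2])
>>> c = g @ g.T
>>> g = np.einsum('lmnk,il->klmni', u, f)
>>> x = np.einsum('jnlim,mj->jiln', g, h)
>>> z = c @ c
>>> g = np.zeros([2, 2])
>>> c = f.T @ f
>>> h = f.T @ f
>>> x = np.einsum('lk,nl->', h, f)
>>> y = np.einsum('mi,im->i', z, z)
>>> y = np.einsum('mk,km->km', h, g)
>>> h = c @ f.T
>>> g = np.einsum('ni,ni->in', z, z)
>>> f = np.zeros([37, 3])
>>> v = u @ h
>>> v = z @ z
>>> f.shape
(37, 3)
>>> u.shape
(2, 17, 3, 2)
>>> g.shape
(29, 29)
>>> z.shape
(29, 29)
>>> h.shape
(2, 7)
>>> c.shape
(2, 2)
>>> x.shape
()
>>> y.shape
(2, 2)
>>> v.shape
(29, 29)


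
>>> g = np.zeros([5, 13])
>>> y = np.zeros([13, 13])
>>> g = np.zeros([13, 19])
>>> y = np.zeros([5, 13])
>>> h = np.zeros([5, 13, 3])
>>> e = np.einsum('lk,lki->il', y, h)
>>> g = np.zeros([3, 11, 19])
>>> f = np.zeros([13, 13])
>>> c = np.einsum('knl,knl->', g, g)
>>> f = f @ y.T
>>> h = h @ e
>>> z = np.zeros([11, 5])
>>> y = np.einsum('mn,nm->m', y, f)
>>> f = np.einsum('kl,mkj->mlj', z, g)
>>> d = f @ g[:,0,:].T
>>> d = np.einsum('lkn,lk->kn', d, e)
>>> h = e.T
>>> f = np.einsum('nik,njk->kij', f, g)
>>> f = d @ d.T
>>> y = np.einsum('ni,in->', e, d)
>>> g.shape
(3, 11, 19)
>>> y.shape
()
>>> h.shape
(5, 3)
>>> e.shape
(3, 5)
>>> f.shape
(5, 5)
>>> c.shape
()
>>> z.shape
(11, 5)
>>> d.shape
(5, 3)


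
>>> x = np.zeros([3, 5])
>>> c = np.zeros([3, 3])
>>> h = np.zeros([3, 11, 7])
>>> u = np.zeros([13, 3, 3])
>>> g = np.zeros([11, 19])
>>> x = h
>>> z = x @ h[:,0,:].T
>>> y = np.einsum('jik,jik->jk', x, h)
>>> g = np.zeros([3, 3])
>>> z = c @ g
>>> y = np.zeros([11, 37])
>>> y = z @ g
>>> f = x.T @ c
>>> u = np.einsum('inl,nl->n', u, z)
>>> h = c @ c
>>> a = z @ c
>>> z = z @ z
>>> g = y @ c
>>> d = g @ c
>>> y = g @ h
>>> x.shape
(3, 11, 7)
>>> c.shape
(3, 3)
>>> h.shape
(3, 3)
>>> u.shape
(3,)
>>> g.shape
(3, 3)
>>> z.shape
(3, 3)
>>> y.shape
(3, 3)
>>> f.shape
(7, 11, 3)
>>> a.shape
(3, 3)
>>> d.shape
(3, 3)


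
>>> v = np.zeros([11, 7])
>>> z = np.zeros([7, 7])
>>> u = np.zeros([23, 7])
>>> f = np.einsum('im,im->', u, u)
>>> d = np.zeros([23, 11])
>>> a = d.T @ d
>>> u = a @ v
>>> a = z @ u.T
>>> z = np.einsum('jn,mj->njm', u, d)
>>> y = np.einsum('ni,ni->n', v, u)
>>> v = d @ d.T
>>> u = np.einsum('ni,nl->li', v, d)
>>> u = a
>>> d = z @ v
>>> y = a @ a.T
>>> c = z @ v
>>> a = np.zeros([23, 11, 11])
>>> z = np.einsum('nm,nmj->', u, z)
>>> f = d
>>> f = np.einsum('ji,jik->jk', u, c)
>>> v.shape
(23, 23)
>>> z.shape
()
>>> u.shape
(7, 11)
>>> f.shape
(7, 23)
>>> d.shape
(7, 11, 23)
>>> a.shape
(23, 11, 11)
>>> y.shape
(7, 7)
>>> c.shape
(7, 11, 23)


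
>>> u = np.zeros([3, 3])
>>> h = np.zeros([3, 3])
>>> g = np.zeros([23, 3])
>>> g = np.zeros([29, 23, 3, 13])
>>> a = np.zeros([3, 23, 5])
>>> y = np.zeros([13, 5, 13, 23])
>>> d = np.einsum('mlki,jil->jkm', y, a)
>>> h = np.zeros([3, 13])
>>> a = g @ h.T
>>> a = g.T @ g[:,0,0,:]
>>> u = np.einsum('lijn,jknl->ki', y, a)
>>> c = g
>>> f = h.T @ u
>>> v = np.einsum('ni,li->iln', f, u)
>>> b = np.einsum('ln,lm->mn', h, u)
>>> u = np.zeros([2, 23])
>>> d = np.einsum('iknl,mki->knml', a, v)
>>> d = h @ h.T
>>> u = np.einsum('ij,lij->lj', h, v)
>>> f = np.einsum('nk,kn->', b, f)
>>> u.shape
(5, 13)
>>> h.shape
(3, 13)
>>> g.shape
(29, 23, 3, 13)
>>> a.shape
(13, 3, 23, 13)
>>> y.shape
(13, 5, 13, 23)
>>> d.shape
(3, 3)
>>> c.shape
(29, 23, 3, 13)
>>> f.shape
()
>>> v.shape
(5, 3, 13)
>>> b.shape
(5, 13)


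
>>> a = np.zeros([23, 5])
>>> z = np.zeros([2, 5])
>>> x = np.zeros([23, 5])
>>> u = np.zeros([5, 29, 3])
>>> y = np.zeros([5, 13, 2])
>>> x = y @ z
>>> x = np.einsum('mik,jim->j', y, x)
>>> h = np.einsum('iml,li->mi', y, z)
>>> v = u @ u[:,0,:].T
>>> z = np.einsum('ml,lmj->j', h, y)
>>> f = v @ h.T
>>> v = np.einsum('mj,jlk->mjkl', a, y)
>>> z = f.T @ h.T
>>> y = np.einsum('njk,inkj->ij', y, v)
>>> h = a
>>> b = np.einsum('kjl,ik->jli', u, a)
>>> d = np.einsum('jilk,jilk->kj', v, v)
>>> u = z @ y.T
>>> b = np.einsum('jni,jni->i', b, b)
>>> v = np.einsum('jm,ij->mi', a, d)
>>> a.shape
(23, 5)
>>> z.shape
(13, 29, 13)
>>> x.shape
(5,)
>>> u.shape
(13, 29, 23)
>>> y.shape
(23, 13)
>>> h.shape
(23, 5)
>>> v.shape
(5, 13)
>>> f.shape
(5, 29, 13)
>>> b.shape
(23,)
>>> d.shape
(13, 23)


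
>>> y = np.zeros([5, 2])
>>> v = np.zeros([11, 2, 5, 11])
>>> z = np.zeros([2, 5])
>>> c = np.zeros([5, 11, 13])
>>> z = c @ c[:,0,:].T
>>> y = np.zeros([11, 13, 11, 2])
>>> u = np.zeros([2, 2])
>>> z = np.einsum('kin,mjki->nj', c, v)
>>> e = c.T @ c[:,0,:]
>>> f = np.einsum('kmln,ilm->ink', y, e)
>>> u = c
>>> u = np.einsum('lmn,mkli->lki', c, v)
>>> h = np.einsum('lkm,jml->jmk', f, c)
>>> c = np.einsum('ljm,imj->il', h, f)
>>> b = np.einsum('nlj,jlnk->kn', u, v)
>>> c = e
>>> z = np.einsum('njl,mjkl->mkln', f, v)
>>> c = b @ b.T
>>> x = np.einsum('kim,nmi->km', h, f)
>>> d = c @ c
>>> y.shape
(11, 13, 11, 2)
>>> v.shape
(11, 2, 5, 11)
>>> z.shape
(11, 5, 11, 13)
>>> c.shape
(11, 11)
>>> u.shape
(5, 2, 11)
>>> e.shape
(13, 11, 13)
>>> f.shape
(13, 2, 11)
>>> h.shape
(5, 11, 2)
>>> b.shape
(11, 5)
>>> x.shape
(5, 2)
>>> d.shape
(11, 11)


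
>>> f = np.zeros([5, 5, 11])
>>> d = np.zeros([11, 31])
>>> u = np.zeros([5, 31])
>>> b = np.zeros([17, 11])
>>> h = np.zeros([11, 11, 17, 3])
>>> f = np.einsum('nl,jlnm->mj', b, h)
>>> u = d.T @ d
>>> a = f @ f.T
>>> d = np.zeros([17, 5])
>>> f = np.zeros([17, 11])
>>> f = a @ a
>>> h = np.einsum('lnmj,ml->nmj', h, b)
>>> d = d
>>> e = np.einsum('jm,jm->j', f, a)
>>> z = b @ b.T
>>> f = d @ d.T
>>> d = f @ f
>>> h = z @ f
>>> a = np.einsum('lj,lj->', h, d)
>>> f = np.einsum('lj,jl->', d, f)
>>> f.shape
()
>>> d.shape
(17, 17)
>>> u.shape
(31, 31)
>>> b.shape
(17, 11)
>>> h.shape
(17, 17)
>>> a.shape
()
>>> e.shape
(3,)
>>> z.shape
(17, 17)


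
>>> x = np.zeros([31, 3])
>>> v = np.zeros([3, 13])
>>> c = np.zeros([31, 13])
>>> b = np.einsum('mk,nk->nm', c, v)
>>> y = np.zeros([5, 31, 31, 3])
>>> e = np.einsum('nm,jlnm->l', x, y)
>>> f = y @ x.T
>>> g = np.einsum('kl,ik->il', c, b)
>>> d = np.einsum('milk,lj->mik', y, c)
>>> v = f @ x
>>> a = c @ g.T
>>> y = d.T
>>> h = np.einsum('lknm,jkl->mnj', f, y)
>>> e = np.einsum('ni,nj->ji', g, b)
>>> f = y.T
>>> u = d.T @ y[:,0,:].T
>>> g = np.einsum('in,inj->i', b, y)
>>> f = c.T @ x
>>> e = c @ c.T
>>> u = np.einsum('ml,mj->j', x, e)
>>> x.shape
(31, 3)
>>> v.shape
(5, 31, 31, 3)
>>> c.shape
(31, 13)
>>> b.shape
(3, 31)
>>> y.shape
(3, 31, 5)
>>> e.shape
(31, 31)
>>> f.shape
(13, 3)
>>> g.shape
(3,)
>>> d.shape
(5, 31, 3)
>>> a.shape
(31, 3)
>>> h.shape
(31, 31, 3)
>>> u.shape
(31,)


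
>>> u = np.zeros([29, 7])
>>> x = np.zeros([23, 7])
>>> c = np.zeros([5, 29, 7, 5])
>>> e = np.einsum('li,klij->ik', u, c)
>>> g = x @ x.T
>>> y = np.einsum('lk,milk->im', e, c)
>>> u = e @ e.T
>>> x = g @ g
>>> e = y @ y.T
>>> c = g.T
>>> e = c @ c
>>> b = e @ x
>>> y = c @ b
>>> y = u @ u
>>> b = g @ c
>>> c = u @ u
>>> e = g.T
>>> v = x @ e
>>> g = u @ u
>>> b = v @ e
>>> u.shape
(7, 7)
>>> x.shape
(23, 23)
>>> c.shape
(7, 7)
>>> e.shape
(23, 23)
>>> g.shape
(7, 7)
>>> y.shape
(7, 7)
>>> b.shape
(23, 23)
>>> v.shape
(23, 23)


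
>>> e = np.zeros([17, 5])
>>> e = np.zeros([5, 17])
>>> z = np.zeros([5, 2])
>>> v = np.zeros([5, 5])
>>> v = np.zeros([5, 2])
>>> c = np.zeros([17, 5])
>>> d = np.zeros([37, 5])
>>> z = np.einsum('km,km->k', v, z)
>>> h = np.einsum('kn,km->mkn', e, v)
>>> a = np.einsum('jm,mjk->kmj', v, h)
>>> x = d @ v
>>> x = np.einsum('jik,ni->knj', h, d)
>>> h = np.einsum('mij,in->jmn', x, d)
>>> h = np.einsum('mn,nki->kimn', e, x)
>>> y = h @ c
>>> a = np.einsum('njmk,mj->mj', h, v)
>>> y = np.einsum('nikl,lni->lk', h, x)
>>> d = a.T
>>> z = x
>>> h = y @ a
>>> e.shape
(5, 17)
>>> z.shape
(17, 37, 2)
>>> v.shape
(5, 2)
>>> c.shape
(17, 5)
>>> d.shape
(2, 5)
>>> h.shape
(17, 2)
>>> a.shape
(5, 2)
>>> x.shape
(17, 37, 2)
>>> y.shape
(17, 5)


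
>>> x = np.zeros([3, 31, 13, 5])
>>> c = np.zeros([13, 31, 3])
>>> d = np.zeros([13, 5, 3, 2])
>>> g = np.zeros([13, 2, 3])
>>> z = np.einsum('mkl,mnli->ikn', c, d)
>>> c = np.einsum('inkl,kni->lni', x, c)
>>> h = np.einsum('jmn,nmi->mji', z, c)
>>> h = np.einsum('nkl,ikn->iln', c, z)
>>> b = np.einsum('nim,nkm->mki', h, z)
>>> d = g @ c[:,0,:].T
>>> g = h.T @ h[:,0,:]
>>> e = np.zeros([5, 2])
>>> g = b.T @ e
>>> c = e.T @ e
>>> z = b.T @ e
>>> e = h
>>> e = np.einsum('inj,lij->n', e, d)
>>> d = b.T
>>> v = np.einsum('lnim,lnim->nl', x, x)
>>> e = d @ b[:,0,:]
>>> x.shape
(3, 31, 13, 5)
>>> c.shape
(2, 2)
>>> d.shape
(3, 31, 5)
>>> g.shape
(3, 31, 2)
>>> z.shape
(3, 31, 2)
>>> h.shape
(2, 3, 5)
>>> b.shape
(5, 31, 3)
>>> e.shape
(3, 31, 3)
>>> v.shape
(31, 3)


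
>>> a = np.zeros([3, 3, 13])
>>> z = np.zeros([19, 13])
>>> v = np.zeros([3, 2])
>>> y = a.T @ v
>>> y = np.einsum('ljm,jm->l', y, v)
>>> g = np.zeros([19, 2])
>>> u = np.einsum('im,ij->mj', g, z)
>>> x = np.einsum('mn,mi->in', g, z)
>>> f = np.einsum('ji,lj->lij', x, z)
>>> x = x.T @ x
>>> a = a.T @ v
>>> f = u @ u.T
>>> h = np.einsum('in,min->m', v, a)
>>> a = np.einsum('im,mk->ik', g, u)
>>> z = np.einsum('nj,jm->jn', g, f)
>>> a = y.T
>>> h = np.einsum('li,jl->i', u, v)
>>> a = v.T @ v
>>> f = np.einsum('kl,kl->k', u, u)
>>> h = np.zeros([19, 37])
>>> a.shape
(2, 2)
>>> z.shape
(2, 19)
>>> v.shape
(3, 2)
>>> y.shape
(13,)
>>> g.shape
(19, 2)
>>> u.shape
(2, 13)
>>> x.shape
(2, 2)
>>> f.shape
(2,)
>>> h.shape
(19, 37)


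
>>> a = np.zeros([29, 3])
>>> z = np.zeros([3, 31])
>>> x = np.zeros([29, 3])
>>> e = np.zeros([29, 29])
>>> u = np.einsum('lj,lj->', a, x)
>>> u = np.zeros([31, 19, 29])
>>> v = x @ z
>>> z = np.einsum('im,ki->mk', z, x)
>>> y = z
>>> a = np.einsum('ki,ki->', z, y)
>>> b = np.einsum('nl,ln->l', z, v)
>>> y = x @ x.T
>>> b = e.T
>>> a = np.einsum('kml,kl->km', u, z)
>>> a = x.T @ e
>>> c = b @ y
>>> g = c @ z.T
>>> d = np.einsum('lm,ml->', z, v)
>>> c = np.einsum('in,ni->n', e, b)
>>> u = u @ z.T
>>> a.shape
(3, 29)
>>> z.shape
(31, 29)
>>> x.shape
(29, 3)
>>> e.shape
(29, 29)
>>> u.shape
(31, 19, 31)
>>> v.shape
(29, 31)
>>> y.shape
(29, 29)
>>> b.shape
(29, 29)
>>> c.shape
(29,)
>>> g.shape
(29, 31)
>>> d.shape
()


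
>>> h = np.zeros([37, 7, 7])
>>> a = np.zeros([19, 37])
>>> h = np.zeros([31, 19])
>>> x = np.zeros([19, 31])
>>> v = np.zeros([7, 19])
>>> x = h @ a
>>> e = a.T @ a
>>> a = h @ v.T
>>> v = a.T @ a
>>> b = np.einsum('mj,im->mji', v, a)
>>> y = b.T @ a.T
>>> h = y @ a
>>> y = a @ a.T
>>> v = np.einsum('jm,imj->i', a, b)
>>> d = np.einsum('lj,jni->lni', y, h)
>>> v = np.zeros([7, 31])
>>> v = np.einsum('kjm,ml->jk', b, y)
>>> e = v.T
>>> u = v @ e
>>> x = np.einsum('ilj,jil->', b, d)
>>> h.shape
(31, 7, 7)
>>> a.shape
(31, 7)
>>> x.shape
()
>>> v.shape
(7, 7)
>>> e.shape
(7, 7)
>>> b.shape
(7, 7, 31)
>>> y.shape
(31, 31)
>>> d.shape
(31, 7, 7)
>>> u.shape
(7, 7)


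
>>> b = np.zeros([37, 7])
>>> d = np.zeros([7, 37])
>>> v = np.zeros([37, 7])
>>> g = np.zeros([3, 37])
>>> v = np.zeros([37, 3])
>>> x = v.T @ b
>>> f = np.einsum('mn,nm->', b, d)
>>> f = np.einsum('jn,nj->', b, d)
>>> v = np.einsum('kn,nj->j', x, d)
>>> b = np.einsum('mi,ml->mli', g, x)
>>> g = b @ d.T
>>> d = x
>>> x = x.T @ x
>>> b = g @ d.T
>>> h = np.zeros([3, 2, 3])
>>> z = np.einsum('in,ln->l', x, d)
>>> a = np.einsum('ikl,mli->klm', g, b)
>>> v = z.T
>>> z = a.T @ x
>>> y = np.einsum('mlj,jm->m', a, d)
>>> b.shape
(3, 7, 3)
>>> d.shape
(3, 7)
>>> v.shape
(3,)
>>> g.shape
(3, 7, 7)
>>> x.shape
(7, 7)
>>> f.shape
()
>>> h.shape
(3, 2, 3)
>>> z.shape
(3, 7, 7)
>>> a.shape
(7, 7, 3)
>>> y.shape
(7,)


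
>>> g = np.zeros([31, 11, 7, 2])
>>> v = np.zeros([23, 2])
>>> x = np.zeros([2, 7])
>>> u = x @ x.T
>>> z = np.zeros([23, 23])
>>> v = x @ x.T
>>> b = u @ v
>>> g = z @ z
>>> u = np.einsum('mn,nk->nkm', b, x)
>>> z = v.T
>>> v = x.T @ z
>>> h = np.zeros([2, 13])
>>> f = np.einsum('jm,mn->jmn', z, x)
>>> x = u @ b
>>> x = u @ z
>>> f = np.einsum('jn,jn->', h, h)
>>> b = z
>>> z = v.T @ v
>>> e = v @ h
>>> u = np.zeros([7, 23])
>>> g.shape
(23, 23)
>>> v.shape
(7, 2)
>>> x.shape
(2, 7, 2)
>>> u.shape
(7, 23)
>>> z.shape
(2, 2)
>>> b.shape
(2, 2)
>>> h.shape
(2, 13)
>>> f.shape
()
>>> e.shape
(7, 13)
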